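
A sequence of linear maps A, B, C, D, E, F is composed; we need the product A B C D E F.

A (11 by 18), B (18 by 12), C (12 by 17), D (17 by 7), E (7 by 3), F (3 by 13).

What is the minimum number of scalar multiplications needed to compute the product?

Adjacent pairs: AB = 11·18·12 = 2376; BC = 18·12·17 = 3672; CD = 12·17·7 = 1428; DE = 17·7·3 = 357; EF = 7·3·13 = 273.
Length 3: A..C: k=1: 0+3672+11·18·17=7038; k=2: 2376+0+11·12·17=4620 → min 4620 | B..D: k=2: 0+1428+18·12·7=2940; k=3: 3672+0+18·17·7=5814 → min 2940 | C..E: k=3: 0+357+12·17·3=969; k=4: 1428+0+12·7·3=1680 → min 969 | D..F: k=4: 0+273+17·7·13=1820; k=5: 357+0+17·3·13=1020 → min 1020.
Length 4: A..D: k=1: 0+2940+11·18·7=4326; k=2: 2376+1428+11·12·7=4728; k=3: 4620+0+11·17·7=5929 → min 4326 | B..E: k=2: 0+969+18·12·3=1617; k=3: 3672+357+18·17·3=4947; k=4: 2940+0+18·7·3=3318 → min 1617 | C..F: k=3: 0+1020+12·17·13=3672; k=4: 1428+273+12·7·13=2793; k=5: 969+0+12·3·13=1437 → min 1437.
Length 5: A..E: k=1: 0+1617+11·18·3=2211; k=2: 2376+969+11·12·3=3741; k=3: 4620+357+11·17·3=5538; k=4: 4326+0+11·7·3=4557 → min 2211 | B..F: k=2: 0+1437+18·12·13=4245; k=3: 3672+1020+18·17·13=8670; k=4: 2940+273+18·7·13=4851; k=5: 1617+0+18·3·13=2319 → min 2319.
Length 6: A..F: k=1: 0+2319+11·18·13=4893; k=2: 2376+1437+11·12·13=5529; k=3: 4620+1020+11·17·13=8071; k=4: 4326+273+11·7·13=5600; k=5: 2211+0+11·3·13=2640 → min 2640.
Optimal order: ((A (B (C (D E)))) F) with cost 2640.

2640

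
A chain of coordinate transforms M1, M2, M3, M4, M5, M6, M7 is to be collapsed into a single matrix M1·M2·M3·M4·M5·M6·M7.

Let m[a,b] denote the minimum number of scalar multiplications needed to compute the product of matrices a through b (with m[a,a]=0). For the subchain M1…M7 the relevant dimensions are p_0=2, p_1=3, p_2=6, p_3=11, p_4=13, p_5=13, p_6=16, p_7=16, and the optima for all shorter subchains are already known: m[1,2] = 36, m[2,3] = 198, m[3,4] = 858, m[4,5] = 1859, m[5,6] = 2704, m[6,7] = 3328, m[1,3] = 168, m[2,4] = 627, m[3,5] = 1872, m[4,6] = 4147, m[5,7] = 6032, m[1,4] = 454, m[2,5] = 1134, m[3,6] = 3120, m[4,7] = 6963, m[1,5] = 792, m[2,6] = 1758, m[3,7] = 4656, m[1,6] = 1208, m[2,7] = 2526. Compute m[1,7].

1720

m[1,7] = min over k∈[1,6] of m[1,k]+m[k+1,7]+p_{0}·p_k·p_{7}.
k=1: 0 + 2526 + 2·3·16 = 2622; k=2: 36 + 4656 + 2·6·16 = 4884; k=3: 168 + 6963 + 2·11·16 = 7483; k=4: 454 + 6032 + 2·13·16 = 6902; k=5: 792 + 3328 + 2·13·16 = 4536; k=6: 1208 + 0 + 2·16·16 = 1720.
Minimum: 1720 at k=6.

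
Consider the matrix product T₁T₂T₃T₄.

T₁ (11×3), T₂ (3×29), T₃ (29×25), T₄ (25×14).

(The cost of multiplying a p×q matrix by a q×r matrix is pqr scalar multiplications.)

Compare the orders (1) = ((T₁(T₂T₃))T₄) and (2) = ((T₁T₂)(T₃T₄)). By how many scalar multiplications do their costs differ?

8723

Order (1) = ((T₁(T₂T₃))T₄): (T₂T₃): 3×29 by 29×25 → 3×25, cost 3·29·25 = 2175; (T₁(T₂T₃)): 11×3 by 3×25 → 11×25, cost 11·3·25 = 825; cumulative 3000; ((T₁(T₂T₃))T₄): 11×25 by 25×14 → 11×14, cost 11·25·14 = 3850; cumulative 6850. Total 6850.
Order (2) = ((T₁T₂)(T₃T₄)): (T₁T₂): 11×3 by 3×29 → 11×29, cost 11·3·29 = 957; (T₃T₄): 29×25 by 25×14 → 29×14, cost 29·25·14 = 10150; ((T₁T₂)(T₃T₄)): 11×29 by 29×14 → 11×14, cost 11·29·14 = 4466; cumulative 15573. Total 15573.
Difference: |6850 − 15573| = 8723.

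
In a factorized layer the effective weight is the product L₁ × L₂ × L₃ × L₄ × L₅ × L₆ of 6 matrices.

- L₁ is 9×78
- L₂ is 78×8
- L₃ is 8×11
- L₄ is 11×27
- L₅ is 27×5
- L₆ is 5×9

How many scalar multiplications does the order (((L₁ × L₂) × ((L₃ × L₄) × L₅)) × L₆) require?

(L₁ × L₂): 9×78 by 78×8 → 9×8, cost 9·78·8 = 5616
(L₃ × L₄): 8×11 by 11×27 → 8×27, cost 8·11·27 = 2376
((L₃ × L₄) × L₅): 8×27 by 27×5 → 8×5, cost 8·27·5 = 1080; cumulative 3456
((L₁ × L₂) × ((L₃ × L₄) × L₅)): 9×8 by 8×5 → 9×5, cost 9·8·5 = 360; cumulative 9432
(((L₁ × L₂) × ((L₃ × L₄) × L₅)) × L₆): 9×5 by 5×9 → 9×9, cost 9·5·9 = 405; cumulative 9837
Total: 9837 scalar multiplications.

9837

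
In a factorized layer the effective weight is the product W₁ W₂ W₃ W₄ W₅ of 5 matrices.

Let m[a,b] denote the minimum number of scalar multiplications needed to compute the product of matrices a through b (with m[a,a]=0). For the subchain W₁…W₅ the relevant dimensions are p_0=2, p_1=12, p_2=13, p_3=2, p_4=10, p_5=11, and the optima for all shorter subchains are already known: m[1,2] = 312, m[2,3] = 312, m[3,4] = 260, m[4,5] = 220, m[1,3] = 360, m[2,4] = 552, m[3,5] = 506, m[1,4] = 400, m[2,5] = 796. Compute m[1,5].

m[1,5] = min over k∈[1,4] of m[1,k]+m[k+1,5]+p_{0}·p_k·p_{5}.
k=1: 0 + 796 + 2·12·11 = 1060; k=2: 312 + 506 + 2·13·11 = 1104; k=3: 360 + 220 + 2·2·11 = 624; k=4: 400 + 0 + 2·10·11 = 620.
Minimum: 620 at k=4.

620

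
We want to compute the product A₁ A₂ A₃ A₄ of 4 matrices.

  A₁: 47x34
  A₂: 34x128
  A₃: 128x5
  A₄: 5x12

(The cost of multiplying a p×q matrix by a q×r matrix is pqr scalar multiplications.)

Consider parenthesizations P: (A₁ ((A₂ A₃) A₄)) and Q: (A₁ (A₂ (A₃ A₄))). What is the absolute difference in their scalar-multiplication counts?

Order P = (A₁ ((A₂ A₃) A₄)): (A₂ A₃): 34×128 by 128×5 → 34×5, cost 34·128·5 = 21760; ((A₂ A₃) A₄): 34×5 by 5×12 → 34×12, cost 34·5·12 = 2040; cumulative 23800; (A₁ ((A₂ A₃) A₄)): 47×34 by 34×12 → 47×12, cost 47·34·12 = 19176; cumulative 42976. Total 42976.
Order Q = (A₁ (A₂ (A₃ A₄))): (A₃ A₄): 128×5 by 5×12 → 128×12, cost 128·5·12 = 7680; (A₂ (A₃ A₄)): 34×128 by 128×12 → 34×12, cost 34·128·12 = 52224; cumulative 59904; (A₁ (A₂ (A₃ A₄))): 47×34 by 34×12 → 47×12, cost 47·34·12 = 19176; cumulative 79080. Total 79080.
Difference: |42976 − 79080| = 36104.

36104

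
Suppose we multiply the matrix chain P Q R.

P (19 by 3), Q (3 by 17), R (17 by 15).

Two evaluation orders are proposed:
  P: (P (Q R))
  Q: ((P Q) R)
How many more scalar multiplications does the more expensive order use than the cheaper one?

Order P = (P (Q R)): (Q R): 3×17 by 17×15 → 3×15, cost 3·17·15 = 765; (P (Q R)): 19×3 by 3×15 → 19×15, cost 19·3·15 = 855; cumulative 1620. Total 1620.
Order Q = ((P Q) R): (P Q): 19×3 by 3×17 → 19×17, cost 19·3·17 = 969; ((P Q) R): 19×17 by 17×15 → 19×15, cost 19·17·15 = 4845; cumulative 5814. Total 5814.
Difference: |1620 − 5814| = 4194.

4194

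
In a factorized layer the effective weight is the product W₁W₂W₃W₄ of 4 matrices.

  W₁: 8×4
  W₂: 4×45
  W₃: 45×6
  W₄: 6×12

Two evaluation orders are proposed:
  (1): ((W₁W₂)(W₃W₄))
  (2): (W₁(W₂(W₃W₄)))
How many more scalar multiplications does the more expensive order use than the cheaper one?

3216

Order (1) = ((W₁W₂)(W₃W₄)): (W₁W₂): 8×4 by 4×45 → 8×45, cost 8·4·45 = 1440; (W₃W₄): 45×6 by 6×12 → 45×12, cost 45·6·12 = 3240; ((W₁W₂)(W₃W₄)): 8×45 by 45×12 → 8×12, cost 8·45·12 = 4320; cumulative 9000. Total 9000.
Order (2) = (W₁(W₂(W₃W₄))): (W₃W₄): 45×6 by 6×12 → 45×12, cost 45·6·12 = 3240; (W₂(W₃W₄)): 4×45 by 45×12 → 4×12, cost 4·45·12 = 2160; cumulative 5400; (W₁(W₂(W₃W₄))): 8×4 by 4×12 → 8×12, cost 8·4·12 = 384; cumulative 5784. Total 5784.
Difference: |9000 − 5784| = 3216.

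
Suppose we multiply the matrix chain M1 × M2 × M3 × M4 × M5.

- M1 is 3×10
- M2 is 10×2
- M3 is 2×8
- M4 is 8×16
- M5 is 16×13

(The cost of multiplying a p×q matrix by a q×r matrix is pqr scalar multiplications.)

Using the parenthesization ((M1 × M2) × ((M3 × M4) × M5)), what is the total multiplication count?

810

(M1 × M2): 3×10 by 10×2 → 3×2, cost 3·10·2 = 60
(M3 × M4): 2×8 by 8×16 → 2×16, cost 2·8·16 = 256
((M3 × M4) × M5): 2×16 by 16×13 → 2×13, cost 2·16·13 = 416; cumulative 672
((M1 × M2) × ((M3 × M4) × M5)): 3×2 by 2×13 → 3×13, cost 3·2·13 = 78; cumulative 810
Total: 810 scalar multiplications.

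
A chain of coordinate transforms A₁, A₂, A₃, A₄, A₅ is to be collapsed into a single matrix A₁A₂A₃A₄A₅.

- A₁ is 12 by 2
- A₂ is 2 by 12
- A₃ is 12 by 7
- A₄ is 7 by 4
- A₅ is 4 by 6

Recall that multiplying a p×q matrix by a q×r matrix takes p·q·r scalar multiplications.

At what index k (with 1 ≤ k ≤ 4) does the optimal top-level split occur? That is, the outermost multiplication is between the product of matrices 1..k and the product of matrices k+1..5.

1

Adjacent pairs: A₁A₂ = 12·2·12 = 288; A₂A₃ = 2·12·7 = 168; A₃A₄ = 12·7·4 = 336; A₄A₅ = 7·4·6 = 168.
Length 3: A₁..A₃: k=1: 0+168+12·2·7=336; k=2: 288+0+12·12·7=1296 → min 336 | A₂..A₄: k=2: 0+336+2·12·4=432; k=3: 168+0+2·7·4=224 → min 224 | A₃..A₅: k=3: 0+168+12·7·6=672; k=4: 336+0+12·4·6=624 → min 624.
Length 4: A₁..A₄: k=1: 0+224+12·2·4=320; k=2: 288+336+12·12·4=1200; k=3: 336+0+12·7·4=672 → min 320 | A₂..A₅: k=2: 0+624+2·12·6=768; k=3: 168+168+2·7·6=420; k=4: 224+0+2·4·6=272 → min 272.
Top-level splits: k=1: (A₁..A₁)·(A₂..A₅) → 0+272+12·2·6 = 416; k=2: (A₁..A₂)·(A₃..A₅) → 288+624+12·12·6 = 1776; k=3: (A₁..A₃)·(A₄..A₅) → 336+168+12·7·6 = 1008; k=4: (A₁..A₄)·(A₅..A₅) → 320+0+12·4·6 = 608.
Best split is after A₁, i.e. k = 1.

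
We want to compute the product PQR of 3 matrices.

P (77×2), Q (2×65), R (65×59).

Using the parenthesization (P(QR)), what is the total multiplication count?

(QR): 2×65 by 65×59 → 2×59, cost 2·65·59 = 7670
(P(QR)): 77×2 by 2×59 → 77×59, cost 77·2·59 = 9086; cumulative 16756
Total: 16756 scalar multiplications.

16756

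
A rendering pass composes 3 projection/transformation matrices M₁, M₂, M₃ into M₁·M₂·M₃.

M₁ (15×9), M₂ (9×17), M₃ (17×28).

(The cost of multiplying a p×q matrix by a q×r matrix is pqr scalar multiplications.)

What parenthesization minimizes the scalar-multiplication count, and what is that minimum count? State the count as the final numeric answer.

8064

(M₁·(M₂·M₃)): cost 8064.
((M₁·M₂)·M₃): cost 9435.
Optimal: (M₁·(M₂·M₃)) with cost 8064.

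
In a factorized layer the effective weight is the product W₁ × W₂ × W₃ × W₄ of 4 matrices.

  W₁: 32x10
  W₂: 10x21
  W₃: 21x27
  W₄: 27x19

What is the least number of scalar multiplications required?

16880

Adjacent pairs: W₁W₂ = 32·10·21 = 6720; W₂W₃ = 10·21·27 = 5670; W₃W₄ = 21·27·19 = 10773.
Length 3: W₁..W₃: k=1: 0+5670+32·10·27=14310; k=2: 6720+0+32·21·27=24864 → min 14310 | W₂..W₄: k=2: 0+10773+10·21·19=14763; k=3: 5670+0+10·27·19=10800 → min 10800.
Length 4: W₁..W₄: k=1: 0+10800+32·10·19=16880; k=2: 6720+10773+32·21·19=30261; k=3: 14310+0+32·27·19=30726 → min 16880.
Optimal order: (W₁ × ((W₂ × W₃) × W₄)) with cost 16880.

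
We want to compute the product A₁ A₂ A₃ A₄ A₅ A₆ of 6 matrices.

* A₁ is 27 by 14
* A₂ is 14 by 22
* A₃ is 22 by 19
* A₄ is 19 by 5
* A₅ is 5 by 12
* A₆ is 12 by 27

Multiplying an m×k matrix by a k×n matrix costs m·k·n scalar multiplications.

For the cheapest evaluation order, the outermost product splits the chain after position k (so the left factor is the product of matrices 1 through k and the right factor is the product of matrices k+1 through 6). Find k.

4

Adjacent pairs: A₁A₂ = 27·14·22 = 8316; A₂A₃ = 14·22·19 = 5852; A₃A₄ = 22·19·5 = 2090; A₄A₅ = 19·5·12 = 1140; A₅A₆ = 5·12·27 = 1620.
Length 3: A₁..A₃: k=1: 0+5852+27·14·19=13034; k=2: 8316+0+27·22·19=19602 → min 13034 | A₂..A₄: k=2: 0+2090+14·22·5=3630; k=3: 5852+0+14·19·5=7182 → min 3630 | A₃..A₅: k=3: 0+1140+22·19·12=6156; k=4: 2090+0+22·5·12=3410 → min 3410 | A₄..A₆: k=4: 0+1620+19·5·27=4185; k=5: 1140+0+19·12·27=7296 → min 4185.
Length 4: A₁..A₄: k=1: 0+3630+27·14·5=5520; k=2: 8316+2090+27·22·5=13376; k=3: 13034+0+27·19·5=15599 → min 5520 | A₂..A₅: k=2: 0+3410+14·22·12=7106; k=3: 5852+1140+14·19·12=10184; k=4: 3630+0+14·5·12=4470 → min 4470 | A₃..A₆: k=3: 0+4185+22·19·27=15471; k=4: 2090+1620+22·5·27=6680; k=5: 3410+0+22·12·27=10538 → min 6680.
Length 5: A₁..A₅: k=1: 0+4470+27·14·12=9006; k=2: 8316+3410+27·22·12=18854; k=3: 13034+1140+27·19·12=20330; k=4: 5520+0+27·5·12=7140 → min 7140 | A₂..A₆: k=2: 0+6680+14·22·27=14996; k=3: 5852+4185+14·19·27=17219; k=4: 3630+1620+14·5·27=7140; k=5: 4470+0+14·12·27=9006 → min 7140.
Top-level splits: k=1: (A₁..A₁)·(A₂..A₆) → 0+7140+27·14·27 = 17346; k=2: (A₁..A₂)·(A₃..A₆) → 8316+6680+27·22·27 = 31034; k=3: (A₁..A₃)·(A₄..A₆) → 13034+4185+27·19·27 = 31070; k=4: (A₁..A₄)·(A₅..A₆) → 5520+1620+27·5·27 = 10785; k=5: (A₁..A₅)·(A₆..A₆) → 7140+0+27·12·27 = 15888.
Best split is after A₄, i.e. k = 4.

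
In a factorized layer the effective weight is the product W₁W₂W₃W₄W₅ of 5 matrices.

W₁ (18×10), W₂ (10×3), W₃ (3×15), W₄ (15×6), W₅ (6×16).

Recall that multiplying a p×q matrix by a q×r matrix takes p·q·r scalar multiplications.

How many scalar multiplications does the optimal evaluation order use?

1962

Adjacent pairs: W₁W₂ = 18·10·3 = 540; W₂W₃ = 10·3·15 = 450; W₃W₄ = 3·15·6 = 270; W₄W₅ = 15·6·16 = 1440.
Length 3: W₁..W₃: k=1: 0+450+18·10·15=3150; k=2: 540+0+18·3·15=1350 → min 1350 | W₂..W₄: k=2: 0+270+10·3·6=450; k=3: 450+0+10·15·6=1350 → min 450 | W₃..W₅: k=3: 0+1440+3·15·16=2160; k=4: 270+0+3·6·16=558 → min 558.
Length 4: W₁..W₄: k=1: 0+450+18·10·6=1530; k=2: 540+270+18·3·6=1134; k=3: 1350+0+18·15·6=2970 → min 1134 | W₂..W₅: k=2: 0+558+10·3·16=1038; k=3: 450+1440+10·15·16=4290; k=4: 450+0+10·6·16=1410 → min 1038.
Length 5: W₁..W₅: k=1: 0+1038+18·10·16=3918; k=2: 540+558+18·3·16=1962; k=3: 1350+1440+18·15·16=7110; k=4: 1134+0+18·6·16=2862 → min 1962.
Optimal order: ((W₁W₂)((W₃W₄)W₅)) with cost 1962.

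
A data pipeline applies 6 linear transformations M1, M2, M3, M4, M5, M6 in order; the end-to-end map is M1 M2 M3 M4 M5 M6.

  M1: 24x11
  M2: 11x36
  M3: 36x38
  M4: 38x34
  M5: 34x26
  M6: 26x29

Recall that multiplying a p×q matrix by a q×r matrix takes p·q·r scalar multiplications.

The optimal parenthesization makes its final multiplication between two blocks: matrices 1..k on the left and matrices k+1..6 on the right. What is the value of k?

Adjacent pairs: M1M2 = 24·11·36 = 9504; M2M3 = 11·36·38 = 15048; M3M4 = 36·38·34 = 46512; M4M5 = 38·34·26 = 33592; M5M6 = 34·26·29 = 25636.
Length 3: M1..M3: k=1: 0+15048+24·11·38=25080; k=2: 9504+0+24·36·38=42336 → min 25080 | M2..M4: k=2: 0+46512+11·36·34=59976; k=3: 15048+0+11·38·34=29260 → min 29260 | M3..M5: k=3: 0+33592+36·38·26=69160; k=4: 46512+0+36·34·26=78336 → min 69160 | M4..M6: k=4: 0+25636+38·34·29=63104; k=5: 33592+0+38·26·29=62244 → min 62244.
Length 4: M1..M4: k=1: 0+29260+24·11·34=38236; k=2: 9504+46512+24·36·34=85392; k=3: 25080+0+24·38·34=56088 → min 38236 | M2..M5: k=2: 0+69160+11·36·26=79456; k=3: 15048+33592+11·38·26=59508; k=4: 29260+0+11·34·26=38984 → min 38984 | M3..M6: k=3: 0+62244+36·38·29=101916; k=4: 46512+25636+36·34·29=107644; k=5: 69160+0+36·26·29=96304 → min 96304.
Length 5: M1..M5: k=1: 0+38984+24·11·26=45848; k=2: 9504+69160+24·36·26=101128; k=3: 25080+33592+24·38·26=82384; k=4: 38236+0+24·34·26=59452 → min 45848 | M2..M6: k=2: 0+96304+11·36·29=107788; k=3: 15048+62244+11·38·29=89414; k=4: 29260+25636+11·34·29=65742; k=5: 38984+0+11·26·29=47278 → min 47278.
Top-level splits: k=1: (M1..M1)·(M2..M6) → 0+47278+24·11·29 = 54934; k=2: (M1..M2)·(M3..M6) → 9504+96304+24·36·29 = 130864; k=3: (M1..M3)·(M4..M6) → 25080+62244+24·38·29 = 113772; k=4: (M1..M4)·(M5..M6) → 38236+25636+24·34·29 = 87536; k=5: (M1..M5)·(M6..M6) → 45848+0+24·26·29 = 63944.
Best split is after M1, i.e. k = 1.

1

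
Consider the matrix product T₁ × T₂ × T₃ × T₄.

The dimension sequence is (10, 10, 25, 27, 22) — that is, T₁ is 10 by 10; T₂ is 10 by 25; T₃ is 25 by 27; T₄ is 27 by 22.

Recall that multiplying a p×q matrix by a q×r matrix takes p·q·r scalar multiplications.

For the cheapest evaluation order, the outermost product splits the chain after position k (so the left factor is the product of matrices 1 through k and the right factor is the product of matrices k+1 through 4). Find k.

Adjacent pairs: T₁T₂ = 10·10·25 = 2500; T₂T₃ = 10·25·27 = 6750; T₃T₄ = 25·27·22 = 14850.
Length 3: T₁..T₃: k=1: 0+6750+10·10·27=9450; k=2: 2500+0+10·25·27=9250 → min 9250 | T₂..T₄: k=2: 0+14850+10·25·22=20350; k=3: 6750+0+10·27·22=12690 → min 12690.
Top-level splits: k=1: (T₁..T₁)·(T₂..T₄) → 0+12690+10·10·22 = 14890; k=2: (T₁..T₂)·(T₃..T₄) → 2500+14850+10·25·22 = 22850; k=3: (T₁..T₃)·(T₄..T₄) → 9250+0+10·27·22 = 15190.
Best split is after T₁, i.e. k = 1.

1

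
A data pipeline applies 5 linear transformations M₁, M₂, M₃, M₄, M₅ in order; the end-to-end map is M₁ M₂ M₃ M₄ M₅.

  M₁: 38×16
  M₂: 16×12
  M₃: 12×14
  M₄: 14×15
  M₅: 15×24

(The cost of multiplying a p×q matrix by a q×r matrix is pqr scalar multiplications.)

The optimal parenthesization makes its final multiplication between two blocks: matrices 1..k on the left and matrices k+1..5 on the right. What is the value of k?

Adjacent pairs: M₁M₂ = 38·16·12 = 7296; M₂M₃ = 16·12·14 = 2688; M₃M₄ = 12·14·15 = 2520; M₄M₅ = 14·15·24 = 5040.
Length 3: M₁..M₃: k=1: 0+2688+38·16·14=11200; k=2: 7296+0+38·12·14=13680 → min 11200 | M₂..M₄: k=2: 0+2520+16·12·15=5400; k=3: 2688+0+16·14·15=6048 → min 5400 | M₃..M₅: k=3: 0+5040+12·14·24=9072; k=4: 2520+0+12·15·24=6840 → min 6840.
Length 4: M₁..M₄: k=1: 0+5400+38·16·15=14520; k=2: 7296+2520+38·12·15=16656; k=3: 11200+0+38·14·15=19180 → min 14520 | M₂..M₅: k=2: 0+6840+16·12·24=11448; k=3: 2688+5040+16·14·24=13104; k=4: 5400+0+16·15·24=11160 → min 11160.
Top-level splits: k=1: (M₁..M₁)·(M₂..M₅) → 0+11160+38·16·24 = 25752; k=2: (M₁..M₂)·(M₃..M₅) → 7296+6840+38·12·24 = 25080; k=3: (M₁..M₃)·(M₄..M₅) → 11200+5040+38·14·24 = 29008; k=4: (M₁..M₄)·(M₅..M₅) → 14520+0+38·15·24 = 28200.
Best split is after M₂, i.e. k = 2.

2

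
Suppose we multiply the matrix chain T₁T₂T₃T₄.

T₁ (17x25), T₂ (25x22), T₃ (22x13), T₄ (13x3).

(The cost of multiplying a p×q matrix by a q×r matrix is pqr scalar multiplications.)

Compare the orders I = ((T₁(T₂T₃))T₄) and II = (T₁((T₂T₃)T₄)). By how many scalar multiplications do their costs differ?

3938

Order I = ((T₁(T₂T₃))T₄): (T₂T₃): 25×22 by 22×13 → 25×13, cost 25·22·13 = 7150; (T₁(T₂T₃)): 17×25 by 25×13 → 17×13, cost 17·25·13 = 5525; cumulative 12675; ((T₁(T₂T₃))T₄): 17×13 by 13×3 → 17×3, cost 17·13·3 = 663; cumulative 13338. Total 13338.
Order II = (T₁((T₂T₃)T₄)): (T₂T₃): 25×22 by 22×13 → 25×13, cost 25·22·13 = 7150; ((T₂T₃)T₄): 25×13 by 13×3 → 25×3, cost 25·13·3 = 975; cumulative 8125; (T₁((T₂T₃)T₄)): 17×25 by 25×3 → 17×3, cost 17·25·3 = 1275; cumulative 9400. Total 9400.
Difference: |13338 − 9400| = 3938.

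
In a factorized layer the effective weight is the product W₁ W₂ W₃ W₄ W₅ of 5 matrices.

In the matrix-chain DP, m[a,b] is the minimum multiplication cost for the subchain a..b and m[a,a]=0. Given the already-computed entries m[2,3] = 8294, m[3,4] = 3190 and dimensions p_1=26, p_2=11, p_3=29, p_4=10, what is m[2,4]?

6050

m[2,4] = min over k∈[2,3] of m[2,k]+m[k+1,4]+p_{1}·p_k·p_{4}.
k=2: 0 + 3190 + 26·11·10 = 6050; k=3: 8294 + 0 + 26·29·10 = 15834.
Minimum: 6050 at k=2.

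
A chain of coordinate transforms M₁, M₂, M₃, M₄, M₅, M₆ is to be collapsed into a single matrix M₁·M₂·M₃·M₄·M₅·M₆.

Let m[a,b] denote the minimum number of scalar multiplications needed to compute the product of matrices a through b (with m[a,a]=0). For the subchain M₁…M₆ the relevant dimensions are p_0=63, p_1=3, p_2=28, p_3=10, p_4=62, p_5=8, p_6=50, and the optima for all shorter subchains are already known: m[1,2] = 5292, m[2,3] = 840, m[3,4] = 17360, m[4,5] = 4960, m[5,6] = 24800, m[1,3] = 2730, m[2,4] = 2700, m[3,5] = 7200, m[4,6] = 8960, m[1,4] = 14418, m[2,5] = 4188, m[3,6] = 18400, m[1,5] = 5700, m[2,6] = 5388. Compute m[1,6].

14838

m[1,6] = min over k∈[1,5] of m[1,k]+m[k+1,6]+p_{0}·p_k·p_{6}.
k=1: 0 + 5388 + 63·3·50 = 14838; k=2: 5292 + 18400 + 63·28·50 = 111892; k=3: 2730 + 8960 + 63·10·50 = 43190; k=4: 14418 + 24800 + 63·62·50 = 234518; k=5: 5700 + 0 + 63·8·50 = 30900.
Minimum: 14838 at k=1.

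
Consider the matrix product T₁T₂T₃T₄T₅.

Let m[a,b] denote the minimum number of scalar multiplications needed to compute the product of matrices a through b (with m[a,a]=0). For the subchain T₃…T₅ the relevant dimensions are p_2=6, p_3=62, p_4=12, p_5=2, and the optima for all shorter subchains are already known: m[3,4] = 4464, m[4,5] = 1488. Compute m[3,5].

2232

m[3,5] = min over k∈[3,4] of m[3,k]+m[k+1,5]+p_{2}·p_k·p_{5}.
k=3: 0 + 1488 + 6·62·2 = 2232; k=4: 4464 + 0 + 6·12·2 = 4608.
Minimum: 2232 at k=3.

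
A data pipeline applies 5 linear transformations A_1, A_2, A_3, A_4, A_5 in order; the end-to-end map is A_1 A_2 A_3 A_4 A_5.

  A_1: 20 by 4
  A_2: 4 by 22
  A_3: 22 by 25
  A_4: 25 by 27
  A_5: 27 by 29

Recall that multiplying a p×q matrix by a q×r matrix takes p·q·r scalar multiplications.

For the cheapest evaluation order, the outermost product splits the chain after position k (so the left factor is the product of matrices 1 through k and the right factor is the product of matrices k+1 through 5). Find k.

1

Adjacent pairs: A_1A_2 = 20·4·22 = 1760; A_2A_3 = 4·22·25 = 2200; A_3A_4 = 22·25·27 = 14850; A_4A_5 = 25·27·29 = 19575.
Length 3: A_1..A_3: k=1: 0+2200+20·4·25=4200; k=2: 1760+0+20·22·25=12760 → min 4200 | A_2..A_4: k=2: 0+14850+4·22·27=17226; k=3: 2200+0+4·25·27=4900 → min 4900 | A_3..A_5: k=3: 0+19575+22·25·29=35525; k=4: 14850+0+22·27·29=32076 → min 32076.
Length 4: A_1..A_4: k=1: 0+4900+20·4·27=7060; k=2: 1760+14850+20·22·27=28490; k=3: 4200+0+20·25·27=17700 → min 7060 | A_2..A_5: k=2: 0+32076+4·22·29=34628; k=3: 2200+19575+4·25·29=24675; k=4: 4900+0+4·27·29=8032 → min 8032.
Top-level splits: k=1: (A_1..A_1)·(A_2..A_5) → 0+8032+20·4·29 = 10352; k=2: (A_1..A_2)·(A_3..A_5) → 1760+32076+20·22·29 = 46596; k=3: (A_1..A_3)·(A_4..A_5) → 4200+19575+20·25·29 = 38275; k=4: (A_1..A_4)·(A_5..A_5) → 7060+0+20·27·29 = 22720.
Best split is after A_1, i.e. k = 1.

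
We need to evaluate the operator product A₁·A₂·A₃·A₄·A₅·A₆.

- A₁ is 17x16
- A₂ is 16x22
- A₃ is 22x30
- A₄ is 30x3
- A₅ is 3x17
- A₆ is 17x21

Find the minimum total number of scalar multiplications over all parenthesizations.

5994

Adjacent pairs: A₁A₂ = 17·16·22 = 5984; A₂A₃ = 16·22·30 = 10560; A₃A₄ = 22·30·3 = 1980; A₄A₅ = 30·3·17 = 1530; A₅A₆ = 3·17·21 = 1071.
Length 3: A₁..A₃: k=1: 0+10560+17·16·30=18720; k=2: 5984+0+17·22·30=17204 → min 17204 | A₂..A₄: k=2: 0+1980+16·22·3=3036; k=3: 10560+0+16·30·3=12000 → min 3036 | A₃..A₅: k=3: 0+1530+22·30·17=12750; k=4: 1980+0+22·3·17=3102 → min 3102 | A₄..A₆: k=4: 0+1071+30·3·21=2961; k=5: 1530+0+30·17·21=12240 → min 2961.
Length 4: A₁..A₄: k=1: 0+3036+17·16·3=3852; k=2: 5984+1980+17·22·3=9086; k=3: 17204+0+17·30·3=18734 → min 3852 | A₂..A₅: k=2: 0+3102+16·22·17=9086; k=3: 10560+1530+16·30·17=20250; k=4: 3036+0+16·3·17=3852 → min 3852 | A₃..A₆: k=3: 0+2961+22·30·21=16821; k=4: 1980+1071+22·3·21=4437; k=5: 3102+0+22·17·21=10956 → min 4437.
Length 5: A₁..A₅: k=1: 0+3852+17·16·17=8476; k=2: 5984+3102+17·22·17=15444; k=3: 17204+1530+17·30·17=27404; k=4: 3852+0+17·3·17=4719 → min 4719 | A₂..A₆: k=2: 0+4437+16·22·21=11829; k=3: 10560+2961+16·30·21=23601; k=4: 3036+1071+16·3·21=5115; k=5: 3852+0+16·17·21=9564 → min 5115.
Length 6: A₁..A₆: k=1: 0+5115+17·16·21=10827; k=2: 5984+4437+17·22·21=18275; k=3: 17204+2961+17·30·21=30875; k=4: 3852+1071+17·3·21=5994; k=5: 4719+0+17·17·21=10788 → min 5994.
Optimal order: ((A₁·(A₂·(A₃·A₄)))·(A₅·A₆)) with cost 5994.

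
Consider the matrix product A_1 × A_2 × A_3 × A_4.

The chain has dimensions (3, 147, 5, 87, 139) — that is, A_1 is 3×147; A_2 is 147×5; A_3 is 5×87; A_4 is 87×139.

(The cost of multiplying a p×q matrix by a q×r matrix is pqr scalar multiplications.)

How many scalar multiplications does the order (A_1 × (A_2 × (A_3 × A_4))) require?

223929

(A_3 × A_4): 5×87 by 87×139 → 5×139, cost 5·87·139 = 60465
(A_2 × (A_3 × A_4)): 147×5 by 5×139 → 147×139, cost 147·5·139 = 102165; cumulative 162630
(A_1 × (A_2 × (A_3 × A_4))): 3×147 by 147×139 → 3×139, cost 3·147·139 = 61299; cumulative 223929
Total: 223929 scalar multiplications.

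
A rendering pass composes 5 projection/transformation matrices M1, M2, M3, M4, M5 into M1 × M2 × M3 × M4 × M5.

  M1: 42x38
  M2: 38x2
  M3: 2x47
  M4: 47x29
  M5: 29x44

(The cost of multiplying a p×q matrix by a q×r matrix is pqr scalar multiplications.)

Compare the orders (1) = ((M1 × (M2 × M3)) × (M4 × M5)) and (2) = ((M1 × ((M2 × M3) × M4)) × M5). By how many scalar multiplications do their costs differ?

70170

Order (1) = ((M1 × (M2 × M3)) × (M4 × M5)): (M2 × M3): 38×2 by 2×47 → 38×47, cost 38·2·47 = 3572; (M1 × (M2 × M3)): 42×38 by 38×47 → 42×47, cost 42·38·47 = 75012; cumulative 78584; (M4 × M5): 47×29 by 29×44 → 47×44, cost 47·29·44 = 59972; ((M1 × (M2 × M3)) × (M4 × M5)): 42×47 by 47×44 → 42×44, cost 42·47·44 = 86856; cumulative 225412. Total 225412.
Order (2) = ((M1 × ((M2 × M3) × M4)) × M5): (M2 × M3): 38×2 by 2×47 → 38×47, cost 38·2·47 = 3572; ((M2 × M3) × M4): 38×47 by 47×29 → 38×29, cost 38·47·29 = 51794; cumulative 55366; (M1 × ((M2 × M3) × M4)): 42×38 by 38×29 → 42×29, cost 42·38·29 = 46284; cumulative 101650; ((M1 × ((M2 × M3) × M4)) × M5): 42×29 by 29×44 → 42×44, cost 42·29·44 = 53592; cumulative 155242. Total 155242.
Difference: |225412 − 155242| = 70170.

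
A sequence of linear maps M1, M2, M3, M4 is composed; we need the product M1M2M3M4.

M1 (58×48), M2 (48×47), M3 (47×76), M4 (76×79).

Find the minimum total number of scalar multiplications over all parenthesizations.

628390

Adjacent pairs: M1M2 = 58·48·47 = 130848; M2M3 = 48·47·76 = 171456; M3M4 = 47·76·79 = 282188.
Length 3: M1..M3: k=1: 0+171456+58·48·76=383040; k=2: 130848+0+58·47·76=338024 → min 338024 | M2..M4: k=2: 0+282188+48·47·79=460412; k=3: 171456+0+48·76·79=459648 → min 459648.
Length 4: M1..M4: k=1: 0+459648+58·48·79=679584; k=2: 130848+282188+58·47·79=628390; k=3: 338024+0+58·76·79=686256 → min 628390.
Optimal order: ((M1M2)(M3M4)) with cost 628390.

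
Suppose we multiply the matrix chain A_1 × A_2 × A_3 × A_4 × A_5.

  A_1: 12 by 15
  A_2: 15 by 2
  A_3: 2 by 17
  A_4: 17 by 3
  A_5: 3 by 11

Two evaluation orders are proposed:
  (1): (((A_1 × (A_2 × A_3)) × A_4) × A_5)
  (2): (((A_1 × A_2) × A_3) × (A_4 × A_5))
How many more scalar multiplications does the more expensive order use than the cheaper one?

1005

Order (1) = (((A_1 × (A_2 × A_3)) × A_4) × A_5): (A_2 × A_3): 15×2 by 2×17 → 15×17, cost 15·2·17 = 510; (A_1 × (A_2 × A_3)): 12×15 by 15×17 → 12×17, cost 12·15·17 = 3060; cumulative 3570; ((A_1 × (A_2 × A_3)) × A_4): 12×17 by 17×3 → 12×3, cost 12·17·3 = 612; cumulative 4182; (((A_1 × (A_2 × A_3)) × A_4) × A_5): 12×3 by 3×11 → 12×11, cost 12·3·11 = 396; cumulative 4578. Total 4578.
Order (2) = (((A_1 × A_2) × A_3) × (A_4 × A_5)): (A_1 × A_2): 12×15 by 15×2 → 12×2, cost 12·15·2 = 360; ((A_1 × A_2) × A_3): 12×2 by 2×17 → 12×17, cost 12·2·17 = 408; cumulative 768; (A_4 × A_5): 17×3 by 3×11 → 17×11, cost 17·3·11 = 561; (((A_1 × A_2) × A_3) × (A_4 × A_5)): 12×17 by 17×11 → 12×11, cost 12·17·11 = 2244; cumulative 3573. Total 3573.
Difference: |4578 − 3573| = 1005.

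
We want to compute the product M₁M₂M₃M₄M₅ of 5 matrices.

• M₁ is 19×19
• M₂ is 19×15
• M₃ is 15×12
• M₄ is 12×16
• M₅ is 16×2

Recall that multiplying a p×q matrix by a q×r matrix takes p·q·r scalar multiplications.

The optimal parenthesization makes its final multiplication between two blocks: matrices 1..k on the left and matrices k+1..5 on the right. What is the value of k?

1

Adjacent pairs: M₁M₂ = 19·19·15 = 5415; M₂M₃ = 19·15·12 = 3420; M₃M₄ = 15·12·16 = 2880; M₄M₅ = 12·16·2 = 384.
Length 3: M₁..M₃: k=1: 0+3420+19·19·12=7752; k=2: 5415+0+19·15·12=8835 → min 7752 | M₂..M₄: k=2: 0+2880+19·15·16=7440; k=3: 3420+0+19·12·16=7068 → min 7068 | M₃..M₅: k=3: 0+384+15·12·2=744; k=4: 2880+0+15·16·2=3360 → min 744.
Length 4: M₁..M₄: k=1: 0+7068+19·19·16=12844; k=2: 5415+2880+19·15·16=12855; k=3: 7752+0+19·12·16=11400 → min 11400 | M₂..M₅: k=2: 0+744+19·15·2=1314; k=3: 3420+384+19·12·2=4260; k=4: 7068+0+19·16·2=7676 → min 1314.
Top-level splits: k=1: (M₁..M₁)·(M₂..M₅) → 0+1314+19·19·2 = 2036; k=2: (M₁..M₂)·(M₃..M₅) → 5415+744+19·15·2 = 6729; k=3: (M₁..M₃)·(M₄..M₅) → 7752+384+19·12·2 = 8592; k=4: (M₁..M₄)·(M₅..M₅) → 11400+0+19·16·2 = 12008.
Best split is after M₁, i.e. k = 1.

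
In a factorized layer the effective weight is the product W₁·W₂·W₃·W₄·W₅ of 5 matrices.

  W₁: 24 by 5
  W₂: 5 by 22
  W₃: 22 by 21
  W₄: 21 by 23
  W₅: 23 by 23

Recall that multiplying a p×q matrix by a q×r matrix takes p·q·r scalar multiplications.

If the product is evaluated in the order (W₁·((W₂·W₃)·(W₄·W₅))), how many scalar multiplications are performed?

(W₂·W₃): 5×22 by 22×21 → 5×21, cost 5·22·21 = 2310
(W₄·W₅): 21×23 by 23×23 → 21×23, cost 21·23·23 = 11109
((W₂·W₃)·(W₄·W₅)): 5×21 by 21×23 → 5×23, cost 5·21·23 = 2415; cumulative 15834
(W₁·((W₂·W₃)·(W₄·W₅))): 24×5 by 5×23 → 24×23, cost 24·5·23 = 2760; cumulative 18594
Total: 18594 scalar multiplications.

18594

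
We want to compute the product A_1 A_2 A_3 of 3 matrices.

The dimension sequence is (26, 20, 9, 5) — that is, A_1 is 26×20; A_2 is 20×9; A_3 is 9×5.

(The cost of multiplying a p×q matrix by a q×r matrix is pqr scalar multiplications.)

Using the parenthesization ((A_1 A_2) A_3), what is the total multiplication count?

5850

(A_1 A_2): 26×20 by 20×9 → 26×9, cost 26·20·9 = 4680
((A_1 A_2) A_3): 26×9 by 9×5 → 26×5, cost 26·9·5 = 1170; cumulative 5850
Total: 5850 scalar multiplications.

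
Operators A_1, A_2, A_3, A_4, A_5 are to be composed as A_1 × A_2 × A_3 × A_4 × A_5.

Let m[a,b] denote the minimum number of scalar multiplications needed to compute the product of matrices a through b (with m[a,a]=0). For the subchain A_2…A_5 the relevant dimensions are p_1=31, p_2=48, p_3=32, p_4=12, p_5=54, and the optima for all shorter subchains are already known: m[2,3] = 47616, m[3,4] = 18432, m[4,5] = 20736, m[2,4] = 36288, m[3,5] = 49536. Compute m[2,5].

56376

m[2,5] = min over k∈[2,4] of m[2,k]+m[k+1,5]+p_{1}·p_k·p_{5}.
k=2: 0 + 49536 + 31·48·54 = 129888; k=3: 47616 + 20736 + 31·32·54 = 121920; k=4: 36288 + 0 + 31·12·54 = 56376.
Minimum: 56376 at k=4.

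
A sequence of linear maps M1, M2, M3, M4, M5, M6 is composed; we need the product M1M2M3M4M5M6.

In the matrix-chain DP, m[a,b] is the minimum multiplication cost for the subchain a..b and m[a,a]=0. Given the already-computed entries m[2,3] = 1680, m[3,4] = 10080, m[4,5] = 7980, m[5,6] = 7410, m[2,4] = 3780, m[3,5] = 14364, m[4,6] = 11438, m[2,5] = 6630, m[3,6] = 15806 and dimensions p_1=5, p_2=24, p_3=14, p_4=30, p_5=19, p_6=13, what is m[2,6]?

m[2,6] = min over k∈[2,5] of m[2,k]+m[k+1,6]+p_{1}·p_k·p_{6}.
k=2: 0 + 15806 + 5·24·13 = 17366; k=3: 1680 + 11438 + 5·14·13 = 14028; k=4: 3780 + 7410 + 5·30·13 = 13140; k=5: 6630 + 0 + 5·19·13 = 7865.
Minimum: 7865 at k=5.

7865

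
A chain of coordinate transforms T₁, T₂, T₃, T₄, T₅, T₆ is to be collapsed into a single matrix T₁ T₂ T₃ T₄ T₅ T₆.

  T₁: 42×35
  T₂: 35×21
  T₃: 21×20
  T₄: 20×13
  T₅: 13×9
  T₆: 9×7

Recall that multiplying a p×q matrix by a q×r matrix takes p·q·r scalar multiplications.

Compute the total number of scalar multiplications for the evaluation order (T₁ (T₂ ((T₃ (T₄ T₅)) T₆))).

22878

(T₄ T₅): 20×13 by 13×9 → 20×9, cost 20·13·9 = 2340
(T₃ (T₄ T₅)): 21×20 by 20×9 → 21×9, cost 21·20·9 = 3780; cumulative 6120
((T₃ (T₄ T₅)) T₆): 21×9 by 9×7 → 21×7, cost 21·9·7 = 1323; cumulative 7443
(T₂ ((T₃ (T₄ T₅)) T₆)): 35×21 by 21×7 → 35×7, cost 35·21·7 = 5145; cumulative 12588
(T₁ (T₂ ((T₃ (T₄ T₅)) T₆))): 42×35 by 35×7 → 42×7, cost 42·35·7 = 10290; cumulative 22878
Total: 22878 scalar multiplications.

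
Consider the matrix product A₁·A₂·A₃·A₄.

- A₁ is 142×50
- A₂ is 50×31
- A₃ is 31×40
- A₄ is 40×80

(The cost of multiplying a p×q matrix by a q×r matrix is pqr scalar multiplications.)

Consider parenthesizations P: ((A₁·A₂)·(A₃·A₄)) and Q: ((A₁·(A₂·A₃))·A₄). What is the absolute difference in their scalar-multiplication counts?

Order P = ((A₁·A₂)·(A₃·A₄)): (A₁·A₂): 142×50 by 50×31 → 142×31, cost 142·50·31 = 220100; (A₃·A₄): 31×40 by 40×80 → 31×80, cost 31·40·80 = 99200; ((A₁·A₂)·(A₃·A₄)): 142×31 by 31×80 → 142×80, cost 142·31·80 = 352160; cumulative 671460. Total 671460.
Order Q = ((A₁·(A₂·A₃))·A₄): (A₂·A₃): 50×31 by 31×40 → 50×40, cost 50·31·40 = 62000; (A₁·(A₂·A₃)): 142×50 by 50×40 → 142×40, cost 142·50·40 = 284000; cumulative 346000; ((A₁·(A₂·A₃))·A₄): 142×40 by 40×80 → 142×80, cost 142·40·80 = 454400; cumulative 800400. Total 800400.
Difference: |671460 − 800400| = 128940.

128940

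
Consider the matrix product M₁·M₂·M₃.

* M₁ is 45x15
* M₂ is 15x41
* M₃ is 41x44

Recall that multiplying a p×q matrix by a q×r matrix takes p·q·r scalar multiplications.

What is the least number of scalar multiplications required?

56760

Order (M₁·(M₂·M₃)): (M₂·M₃): 15×41 by 41×44 → 15×44, cost 15·41·44 = 27060; (M₁·(M₂·M₃)): 45×15 by 15×44 → 45×44, cost 45·15·44 = 29700; cumulative 56760. Total 56760.
Order ((M₁·M₂)·M₃): (M₁·M₂): 45×15 by 15×41 → 45×41, cost 45·15·41 = 27675; ((M₁·M₂)·M₃): 45×41 by 41×44 → 45×44, cost 45·41·44 = 81180; cumulative 108855. Total 108855.
Minimum: 56760.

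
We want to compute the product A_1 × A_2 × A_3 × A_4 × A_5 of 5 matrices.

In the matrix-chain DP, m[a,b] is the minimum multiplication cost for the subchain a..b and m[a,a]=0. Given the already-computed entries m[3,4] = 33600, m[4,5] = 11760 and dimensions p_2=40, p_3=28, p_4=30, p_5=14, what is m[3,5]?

m[3,5] = min over k∈[3,4] of m[3,k]+m[k+1,5]+p_{2}·p_k·p_{5}.
k=3: 0 + 11760 + 40·28·14 = 27440; k=4: 33600 + 0 + 40·30·14 = 50400.
Minimum: 27440 at k=3.

27440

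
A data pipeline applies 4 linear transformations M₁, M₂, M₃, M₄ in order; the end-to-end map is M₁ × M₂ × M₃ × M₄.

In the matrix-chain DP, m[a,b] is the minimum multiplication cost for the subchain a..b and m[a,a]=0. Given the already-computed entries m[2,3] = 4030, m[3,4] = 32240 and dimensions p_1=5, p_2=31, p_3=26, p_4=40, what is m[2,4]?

9230

m[2,4] = min over k∈[2,3] of m[2,k]+m[k+1,4]+p_{1}·p_k·p_{4}.
k=2: 0 + 32240 + 5·31·40 = 38440; k=3: 4030 + 0 + 5·26·40 = 9230.
Minimum: 9230 at k=3.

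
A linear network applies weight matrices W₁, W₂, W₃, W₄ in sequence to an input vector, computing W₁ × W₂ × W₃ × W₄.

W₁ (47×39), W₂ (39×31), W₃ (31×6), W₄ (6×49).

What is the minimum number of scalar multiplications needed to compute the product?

32070

Adjacent pairs: W₁W₂ = 47·39·31 = 56823; W₂W₃ = 39·31·6 = 7254; W₃W₄ = 31·6·49 = 9114.
Length 3: W₁..W₃: k=1: 0+7254+47·39·6=18252; k=2: 56823+0+47·31·6=65565 → min 18252 | W₂..W₄: k=2: 0+9114+39·31·49=68355; k=3: 7254+0+39·6·49=18720 → min 18720.
Length 4: W₁..W₄: k=1: 0+18720+47·39·49=108537; k=2: 56823+9114+47·31·49=137330; k=3: 18252+0+47·6·49=32070 → min 32070.
Optimal order: ((W₁ × (W₂ × W₃)) × W₄) with cost 32070.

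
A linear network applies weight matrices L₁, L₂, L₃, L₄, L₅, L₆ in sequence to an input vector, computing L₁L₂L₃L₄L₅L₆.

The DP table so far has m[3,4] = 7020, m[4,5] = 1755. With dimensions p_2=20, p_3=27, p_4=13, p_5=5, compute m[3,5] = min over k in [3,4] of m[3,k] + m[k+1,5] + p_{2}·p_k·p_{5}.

4455

m[3,5] = min over k∈[3,4] of m[3,k]+m[k+1,5]+p_{2}·p_k·p_{5}.
k=3: 0 + 1755 + 20·27·5 = 4455; k=4: 7020 + 0 + 20·13·5 = 8320.
Minimum: 4455 at k=3.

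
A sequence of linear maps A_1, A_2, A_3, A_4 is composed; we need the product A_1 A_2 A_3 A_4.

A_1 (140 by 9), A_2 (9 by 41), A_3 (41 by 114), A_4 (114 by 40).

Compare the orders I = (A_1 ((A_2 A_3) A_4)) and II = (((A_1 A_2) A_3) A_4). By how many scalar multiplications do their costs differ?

1210914

Order I = (A_1 ((A_2 A_3) A_4)): (A_2 A_3): 9×41 by 41×114 → 9×114, cost 9·41·114 = 42066; ((A_2 A_3) A_4): 9×114 by 114×40 → 9×40, cost 9·114·40 = 41040; cumulative 83106; (A_1 ((A_2 A_3) A_4)): 140×9 by 9×40 → 140×40, cost 140·9·40 = 50400; cumulative 133506. Total 133506.
Order II = (((A_1 A_2) A_3) A_4): (A_1 A_2): 140×9 by 9×41 → 140×41, cost 140·9·41 = 51660; ((A_1 A_2) A_3): 140×41 by 41×114 → 140×114, cost 140·41·114 = 654360; cumulative 706020; (((A_1 A_2) A_3) A_4): 140×114 by 114×40 → 140×40, cost 140·114·40 = 638400; cumulative 1344420. Total 1344420.
Difference: |133506 − 1344420| = 1210914.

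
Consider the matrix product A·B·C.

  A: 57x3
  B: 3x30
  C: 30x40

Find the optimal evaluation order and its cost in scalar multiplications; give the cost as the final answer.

(A·(B·C)): cost 10440.
((A·B)·C): cost 73530.
Optimal: (A·(B·C)) with cost 10440.

10440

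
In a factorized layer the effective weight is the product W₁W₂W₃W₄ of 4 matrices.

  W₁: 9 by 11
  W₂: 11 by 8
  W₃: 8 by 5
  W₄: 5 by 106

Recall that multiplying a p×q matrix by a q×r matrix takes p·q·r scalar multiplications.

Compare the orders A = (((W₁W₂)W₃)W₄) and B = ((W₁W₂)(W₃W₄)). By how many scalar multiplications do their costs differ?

6742

Order A = (((W₁W₂)W₃)W₄): (W₁W₂): 9×11 by 11×8 → 9×8, cost 9·11·8 = 792; ((W₁W₂)W₃): 9×8 by 8×5 → 9×5, cost 9·8·5 = 360; cumulative 1152; (((W₁W₂)W₃)W₄): 9×5 by 5×106 → 9×106, cost 9·5·106 = 4770; cumulative 5922. Total 5922.
Order B = ((W₁W₂)(W₃W₄)): (W₁W₂): 9×11 by 11×8 → 9×8, cost 9·11·8 = 792; (W₃W₄): 8×5 by 5×106 → 8×106, cost 8·5·106 = 4240; ((W₁W₂)(W₃W₄)): 9×8 by 8×106 → 9×106, cost 9·8·106 = 7632; cumulative 12664. Total 12664.
Difference: |5922 − 12664| = 6742.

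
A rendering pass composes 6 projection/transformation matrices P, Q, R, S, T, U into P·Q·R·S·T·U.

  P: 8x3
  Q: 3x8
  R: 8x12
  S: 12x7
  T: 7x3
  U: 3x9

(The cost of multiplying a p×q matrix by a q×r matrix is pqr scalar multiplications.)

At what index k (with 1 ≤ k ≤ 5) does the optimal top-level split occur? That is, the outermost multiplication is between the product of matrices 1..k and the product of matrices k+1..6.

5

Adjacent pairs: PQ = 8·3·8 = 192; QR = 3·8·12 = 288; RS = 8·12·7 = 672; ST = 12·7·3 = 252; TU = 7·3·9 = 189.
Length 3: P..R: k=1: 0+288+8·3·12=576; k=2: 192+0+8·8·12=960 → min 576 | Q..S: k=2: 0+672+3·8·7=840; k=3: 288+0+3·12·7=540 → min 540 | R..T: k=3: 0+252+8·12·3=540; k=4: 672+0+8·7·3=840 → min 540 | S..U: k=4: 0+189+12·7·9=945; k=5: 252+0+12·3·9=576 → min 576.
Length 4: P..S: k=1: 0+540+8·3·7=708; k=2: 192+672+8·8·7=1312; k=3: 576+0+8·12·7=1248 → min 708 | Q..T: k=2: 0+540+3·8·3=612; k=3: 288+252+3·12·3=648; k=4: 540+0+3·7·3=603 → min 603 | R..U: k=3: 0+576+8·12·9=1440; k=4: 672+189+8·7·9=1365; k=5: 540+0+8·3·9=756 → min 756.
Length 5: P..T: k=1: 0+603+8·3·3=675; k=2: 192+540+8·8·3=924; k=3: 576+252+8·12·3=1116; k=4: 708+0+8·7·3=876 → min 675 | Q..U: k=2: 0+756+3·8·9=972; k=3: 288+576+3·12·9=1188; k=4: 540+189+3·7·9=918; k=5: 603+0+3·3·9=684 → min 684.
Top-level splits: k=1: (P..P)·(Q..U) → 0+684+8·3·9 = 900; k=2: (P..Q)·(R..U) → 192+756+8·8·9 = 1524; k=3: (P..R)·(S..U) → 576+576+8·12·9 = 2016; k=4: (P..S)·(T..U) → 708+189+8·7·9 = 1401; k=5: (P..T)·(U..U) → 675+0+8·3·9 = 891.
Best split is after T, i.e. k = 5.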